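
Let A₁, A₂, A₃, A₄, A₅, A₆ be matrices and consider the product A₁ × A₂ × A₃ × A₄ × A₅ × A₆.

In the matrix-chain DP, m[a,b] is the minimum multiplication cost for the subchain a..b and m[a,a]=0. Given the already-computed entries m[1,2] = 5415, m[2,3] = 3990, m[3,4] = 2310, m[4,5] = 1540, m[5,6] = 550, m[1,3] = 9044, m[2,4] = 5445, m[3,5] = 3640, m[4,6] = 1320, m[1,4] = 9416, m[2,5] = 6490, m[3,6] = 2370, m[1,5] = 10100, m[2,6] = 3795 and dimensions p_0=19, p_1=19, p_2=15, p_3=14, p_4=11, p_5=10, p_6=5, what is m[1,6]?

m[1,6] = min over k∈[1,5] of m[1,k]+m[k+1,6]+p_{0}·p_k·p_{6}.
k=1: 0 + 3795 + 19·19·5 = 5600; k=2: 5415 + 2370 + 19·15·5 = 9210; k=3: 9044 + 1320 + 19·14·5 = 11694; k=4: 9416 + 550 + 19·11·5 = 11011; k=5: 10100 + 0 + 19·10·5 = 11050.
Minimum: 5600 at k=1.

5600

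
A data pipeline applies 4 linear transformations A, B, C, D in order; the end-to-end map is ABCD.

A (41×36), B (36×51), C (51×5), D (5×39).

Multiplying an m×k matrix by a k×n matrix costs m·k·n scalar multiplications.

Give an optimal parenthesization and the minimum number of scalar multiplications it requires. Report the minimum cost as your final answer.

24555

Adjacent pairs: AB = 41·36·51 = 75276; BC = 36·51·5 = 9180; CD = 51·5·39 = 9945.
Length 3: A..C: k=1: 0+9180+41·36·5=16560; k=2: 75276+0+41·51·5=85731 → min 16560 | B..D: k=2: 0+9945+36·51·39=81549; k=3: 9180+0+36·5·39=16200 → min 16200.
Length 4: A..D: k=1: 0+16200+41·36·39=73764; k=2: 75276+9945+41·51·39=166770; k=3: 16560+0+41·5·39=24555 → min 24555.
Optimal parenthesization: ((A(BC))D) with cost 24555.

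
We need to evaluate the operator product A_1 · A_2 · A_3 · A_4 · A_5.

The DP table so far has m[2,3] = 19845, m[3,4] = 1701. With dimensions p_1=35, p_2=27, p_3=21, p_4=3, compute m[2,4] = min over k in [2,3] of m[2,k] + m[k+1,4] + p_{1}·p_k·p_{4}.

m[2,4] = min over k∈[2,3] of m[2,k]+m[k+1,4]+p_{1}·p_k·p_{4}.
k=2: 0 + 1701 + 35·27·3 = 4536; k=3: 19845 + 0 + 35·21·3 = 22050.
Minimum: 4536 at k=2.

4536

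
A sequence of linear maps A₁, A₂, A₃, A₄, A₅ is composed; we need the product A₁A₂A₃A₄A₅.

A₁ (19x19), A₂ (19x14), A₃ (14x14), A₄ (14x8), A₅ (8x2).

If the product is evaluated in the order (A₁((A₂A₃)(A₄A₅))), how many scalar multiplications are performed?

(A₂A₃): 19×14 by 14×14 → 19×14, cost 19·14·14 = 3724
(A₄A₅): 14×8 by 8×2 → 14×2, cost 14·8·2 = 224
((A₂A₃)(A₄A₅)): 19×14 by 14×2 → 19×2, cost 19·14·2 = 532; cumulative 4480
(A₁((A₂A₃)(A₄A₅))): 19×19 by 19×2 → 19×2, cost 19·19·2 = 722; cumulative 5202
Total: 5202 scalar multiplications.

5202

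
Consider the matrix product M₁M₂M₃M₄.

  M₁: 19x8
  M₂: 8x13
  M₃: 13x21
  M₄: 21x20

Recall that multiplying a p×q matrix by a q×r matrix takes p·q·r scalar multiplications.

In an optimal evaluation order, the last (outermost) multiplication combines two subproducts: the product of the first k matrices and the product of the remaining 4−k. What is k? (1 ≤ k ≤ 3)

1

Adjacent pairs: M₁M₂ = 19·8·13 = 1976; M₂M₃ = 8·13·21 = 2184; M₃M₄ = 13·21·20 = 5460.
Length 3: M₁..M₃: k=1: 0+2184+19·8·21=5376; k=2: 1976+0+19·13·21=7163 → min 5376 | M₂..M₄: k=2: 0+5460+8·13·20=7540; k=3: 2184+0+8·21·20=5544 → min 5544.
Top-level splits: k=1: (M₁..M₁)·(M₂..M₄) → 0+5544+19·8·20 = 8584; k=2: (M₁..M₂)·(M₃..M₄) → 1976+5460+19·13·20 = 12376; k=3: (M₁..M₃)·(M₄..M₄) → 5376+0+19·21·20 = 13356.
Best split is after M₁, i.e. k = 1.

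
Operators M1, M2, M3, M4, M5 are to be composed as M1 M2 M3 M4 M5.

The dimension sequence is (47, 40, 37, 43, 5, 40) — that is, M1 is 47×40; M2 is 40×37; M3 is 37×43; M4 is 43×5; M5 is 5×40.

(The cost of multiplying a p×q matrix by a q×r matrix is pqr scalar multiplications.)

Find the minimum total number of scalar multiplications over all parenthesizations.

Adjacent pairs: M1M2 = 47·40·37 = 69560; M2M3 = 40·37·43 = 63640; M3M4 = 37·43·5 = 7955; M4M5 = 43·5·40 = 8600.
Length 3: M1..M3: k=1: 0+63640+47·40·43=144480; k=2: 69560+0+47·37·43=144337 → min 144337 | M2..M4: k=2: 0+7955+40·37·5=15355; k=3: 63640+0+40·43·5=72240 → min 15355 | M3..M5: k=3: 0+8600+37·43·40=72240; k=4: 7955+0+37·5·40=15355 → min 15355.
Length 4: M1..M4: k=1: 0+15355+47·40·5=24755; k=2: 69560+7955+47·37·5=86210; k=3: 144337+0+47·43·5=154442 → min 24755 | M2..M5: k=2: 0+15355+40·37·40=74555; k=3: 63640+8600+40·43·40=141040; k=4: 15355+0+40·5·40=23355 → min 23355.
Length 5: M1..M5: k=1: 0+23355+47·40·40=98555; k=2: 69560+15355+47·37·40=154475; k=3: 144337+8600+47·43·40=233777; k=4: 24755+0+47·5·40=34155 → min 34155.
Optimal order: ((M1 (M2 (M3 M4))) M5) with cost 34155.

34155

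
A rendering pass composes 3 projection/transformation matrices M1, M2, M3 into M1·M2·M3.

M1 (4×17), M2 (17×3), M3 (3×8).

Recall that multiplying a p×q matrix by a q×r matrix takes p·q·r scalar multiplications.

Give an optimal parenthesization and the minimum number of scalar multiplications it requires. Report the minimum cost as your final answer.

(M1·(M2·M3)): cost 952.
((M1·M2)·M3): cost 300.
Optimal: ((M1·M2)·M3) with cost 300.

300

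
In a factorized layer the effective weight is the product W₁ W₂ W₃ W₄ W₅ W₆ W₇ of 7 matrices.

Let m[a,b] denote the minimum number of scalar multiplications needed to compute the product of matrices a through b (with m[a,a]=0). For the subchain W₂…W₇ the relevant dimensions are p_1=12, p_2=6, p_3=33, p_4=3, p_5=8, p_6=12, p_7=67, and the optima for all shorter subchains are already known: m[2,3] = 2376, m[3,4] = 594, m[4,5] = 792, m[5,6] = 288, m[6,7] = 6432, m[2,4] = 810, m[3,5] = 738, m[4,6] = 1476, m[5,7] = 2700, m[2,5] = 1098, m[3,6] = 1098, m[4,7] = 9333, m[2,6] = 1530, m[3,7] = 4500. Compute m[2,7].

m[2,7] = min over k∈[2,6] of m[2,k]+m[k+1,7]+p_{1}·p_k·p_{7}.
k=2: 0 + 4500 + 12·6·67 = 9324; k=3: 2376 + 9333 + 12·33·67 = 38241; k=4: 810 + 2700 + 12·3·67 = 5922; k=5: 1098 + 6432 + 12·8·67 = 13962; k=6: 1530 + 0 + 12·12·67 = 11178.
Minimum: 5922 at k=4.

5922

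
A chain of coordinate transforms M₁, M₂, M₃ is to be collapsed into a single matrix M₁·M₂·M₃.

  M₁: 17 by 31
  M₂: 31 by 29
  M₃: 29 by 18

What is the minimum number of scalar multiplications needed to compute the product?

24157

Order (M₁·(M₂·M₃)): (M₂·M₃): 31×29 by 29×18 → 31×18, cost 31·29·18 = 16182; (M₁·(M₂·M₃)): 17×31 by 31×18 → 17×18, cost 17·31·18 = 9486; cumulative 25668. Total 25668.
Order ((M₁·M₂)·M₃): (M₁·M₂): 17×31 by 31×29 → 17×29, cost 17·31·29 = 15283; ((M₁·M₂)·M₃): 17×29 by 29×18 → 17×18, cost 17·29·18 = 8874; cumulative 24157. Total 24157.
Minimum: 24157.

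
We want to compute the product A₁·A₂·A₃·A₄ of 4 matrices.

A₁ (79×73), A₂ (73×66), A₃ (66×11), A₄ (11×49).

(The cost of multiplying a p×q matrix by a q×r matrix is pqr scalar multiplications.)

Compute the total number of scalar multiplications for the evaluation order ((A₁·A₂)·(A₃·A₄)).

671682

(A₁·A₂): 79×73 by 73×66 → 79×66, cost 79·73·66 = 380622
(A₃·A₄): 66×11 by 11×49 → 66×49, cost 66·11·49 = 35574
((A₁·A₂)·(A₃·A₄)): 79×66 by 66×49 → 79×49, cost 79·66·49 = 255486; cumulative 671682
Total: 671682 scalar multiplications.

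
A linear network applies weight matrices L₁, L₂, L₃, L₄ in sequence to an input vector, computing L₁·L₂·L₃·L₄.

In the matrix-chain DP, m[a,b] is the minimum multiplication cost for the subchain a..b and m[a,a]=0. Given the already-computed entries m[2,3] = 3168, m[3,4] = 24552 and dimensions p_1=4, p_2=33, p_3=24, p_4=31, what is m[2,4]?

m[2,4] = min over k∈[2,3] of m[2,k]+m[k+1,4]+p_{1}·p_k·p_{4}.
k=2: 0 + 24552 + 4·33·31 = 28644; k=3: 3168 + 0 + 4·24·31 = 6144.
Minimum: 6144 at k=3.

6144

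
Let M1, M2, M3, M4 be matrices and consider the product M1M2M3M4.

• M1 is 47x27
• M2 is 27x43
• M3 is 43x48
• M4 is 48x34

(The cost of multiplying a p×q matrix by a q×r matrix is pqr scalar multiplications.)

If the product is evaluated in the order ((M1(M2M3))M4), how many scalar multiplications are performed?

(M2M3): 27×43 by 43×48 → 27×48, cost 27·43·48 = 55728
(M1(M2M3)): 47×27 by 27×48 → 47×48, cost 47·27·48 = 60912; cumulative 116640
((M1(M2M3))M4): 47×48 by 48×34 → 47×34, cost 47·48·34 = 76704; cumulative 193344
Total: 193344 scalar multiplications.

193344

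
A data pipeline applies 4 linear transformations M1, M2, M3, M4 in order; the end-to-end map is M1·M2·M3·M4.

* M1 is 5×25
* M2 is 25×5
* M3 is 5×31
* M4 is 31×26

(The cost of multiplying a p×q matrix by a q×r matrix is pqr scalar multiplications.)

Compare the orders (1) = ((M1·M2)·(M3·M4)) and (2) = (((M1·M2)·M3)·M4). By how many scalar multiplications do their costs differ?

125

Order (1) = ((M1·M2)·(M3·M4)): (M1·M2): 5×25 by 25×5 → 5×5, cost 5·25·5 = 625; (M3·M4): 5×31 by 31×26 → 5×26, cost 5·31·26 = 4030; ((M1·M2)·(M3·M4)): 5×5 by 5×26 → 5×26, cost 5·5·26 = 650; cumulative 5305. Total 5305.
Order (2) = (((M1·M2)·M3)·M4): (M1·M2): 5×25 by 25×5 → 5×5, cost 5·25·5 = 625; ((M1·M2)·M3): 5×5 by 5×31 → 5×31, cost 5·5·31 = 775; cumulative 1400; (((M1·M2)·M3)·M4): 5×31 by 31×26 → 5×26, cost 5·31·26 = 4030; cumulative 5430. Total 5430.
Difference: |5305 − 5430| = 125.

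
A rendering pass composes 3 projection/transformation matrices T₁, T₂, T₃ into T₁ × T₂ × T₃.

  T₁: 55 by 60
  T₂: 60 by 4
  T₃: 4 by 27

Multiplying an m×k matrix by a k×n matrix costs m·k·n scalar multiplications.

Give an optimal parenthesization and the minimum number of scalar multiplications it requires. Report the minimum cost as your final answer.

19140

(T₁ × (T₂ × T₃)): cost 95580.
((T₁ × T₂) × T₃): cost 19140.
Optimal: ((T₁ × T₂) × T₃) with cost 19140.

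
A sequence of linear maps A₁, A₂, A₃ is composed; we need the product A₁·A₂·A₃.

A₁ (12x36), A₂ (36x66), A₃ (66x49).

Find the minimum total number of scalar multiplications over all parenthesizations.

67320

Order (A₁·(A₂·A₃)): (A₂·A₃): 36×66 by 66×49 → 36×49, cost 36·66·49 = 116424; (A₁·(A₂·A₃)): 12×36 by 36×49 → 12×49, cost 12·36·49 = 21168; cumulative 137592. Total 137592.
Order ((A₁·A₂)·A₃): (A₁·A₂): 12×36 by 36×66 → 12×66, cost 12·36·66 = 28512; ((A₁·A₂)·A₃): 12×66 by 66×49 → 12×49, cost 12·66·49 = 38808; cumulative 67320. Total 67320.
Minimum: 67320.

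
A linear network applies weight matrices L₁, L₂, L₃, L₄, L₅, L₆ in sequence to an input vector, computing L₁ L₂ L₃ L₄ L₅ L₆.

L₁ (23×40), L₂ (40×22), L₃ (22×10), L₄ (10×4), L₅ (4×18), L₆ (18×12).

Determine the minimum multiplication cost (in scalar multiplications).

10048

Adjacent pairs: L₁L₂ = 23·40·22 = 20240; L₂L₃ = 40·22·10 = 8800; L₃L₄ = 22·10·4 = 880; L₄L₅ = 10·4·18 = 720; L₅L₆ = 4·18·12 = 864.
Length 3: L₁..L₃: k=1: 0+8800+23·40·10=18000; k=2: 20240+0+23·22·10=25300 → min 18000 | L₂..L₄: k=2: 0+880+40·22·4=4400; k=3: 8800+0+40·10·4=10400 → min 4400 | L₃..L₅: k=3: 0+720+22·10·18=4680; k=4: 880+0+22·4·18=2464 → min 2464 | L₄..L₆: k=4: 0+864+10·4·12=1344; k=5: 720+0+10·18·12=2880 → min 1344.
Length 4: L₁..L₄: k=1: 0+4400+23·40·4=8080; k=2: 20240+880+23·22·4=23144; k=3: 18000+0+23·10·4=18920 → min 8080 | L₂..L₅: k=2: 0+2464+40·22·18=18304; k=3: 8800+720+40·10·18=16720; k=4: 4400+0+40·4·18=7280 → min 7280 | L₃..L₆: k=3: 0+1344+22·10·12=3984; k=4: 880+864+22·4·12=2800; k=5: 2464+0+22·18·12=7216 → min 2800.
Length 5: L₁..L₅: k=1: 0+7280+23·40·18=23840; k=2: 20240+2464+23·22·18=31812; k=3: 18000+720+23·10·18=22860; k=4: 8080+0+23·4·18=9736 → min 9736 | L₂..L₆: k=2: 0+2800+40·22·12=13360; k=3: 8800+1344+40·10·12=14944; k=4: 4400+864+40·4·12=7184; k=5: 7280+0+40·18·12=15920 → min 7184.
Length 6: L₁..L₆: k=1: 0+7184+23·40·12=18224; k=2: 20240+2800+23·22·12=29112; k=3: 18000+1344+23·10·12=22104; k=4: 8080+864+23·4·12=10048; k=5: 9736+0+23·18·12=14704 → min 10048.
Optimal order: ((L₁ (L₂ (L₃ L₄))) (L₅ L₆)) with cost 10048.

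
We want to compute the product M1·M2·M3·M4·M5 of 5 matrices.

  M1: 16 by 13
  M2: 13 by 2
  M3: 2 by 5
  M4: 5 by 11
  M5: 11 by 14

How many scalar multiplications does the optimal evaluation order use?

Adjacent pairs: M1M2 = 16·13·2 = 416; M2M3 = 13·2·5 = 130; M3M4 = 2·5·11 = 110; M4M5 = 5·11·14 = 770.
Length 3: M1..M3: k=1: 0+130+16·13·5=1170; k=2: 416+0+16·2·5=576 → min 576 | M2..M4: k=2: 0+110+13·2·11=396; k=3: 130+0+13·5·11=845 → min 396 | M3..M5: k=3: 0+770+2·5·14=910; k=4: 110+0+2·11·14=418 → min 418.
Length 4: M1..M4: k=1: 0+396+16·13·11=2684; k=2: 416+110+16·2·11=878; k=3: 576+0+16·5·11=1456 → min 878 | M2..M5: k=2: 0+418+13·2·14=782; k=3: 130+770+13·5·14=1810; k=4: 396+0+13·11·14=2398 → min 782.
Length 5: M1..M5: k=1: 0+782+16·13·14=3694; k=2: 416+418+16·2·14=1282; k=3: 576+770+16·5·14=2466; k=4: 878+0+16·11·14=3342 → min 1282.
Optimal order: ((M1·M2)·((M3·M4)·M5)) with cost 1282.

1282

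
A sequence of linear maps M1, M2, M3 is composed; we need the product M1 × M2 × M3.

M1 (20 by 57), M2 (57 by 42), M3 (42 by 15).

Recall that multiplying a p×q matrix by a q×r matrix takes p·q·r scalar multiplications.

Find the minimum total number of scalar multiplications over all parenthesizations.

53010

Order (M1 × (M2 × M3)): (M2 × M3): 57×42 by 42×15 → 57×15, cost 57·42·15 = 35910; (M1 × (M2 × M3)): 20×57 by 57×15 → 20×15, cost 20·57·15 = 17100; cumulative 53010. Total 53010.
Order ((M1 × M2) × M3): (M1 × M2): 20×57 by 57×42 → 20×42, cost 20·57·42 = 47880; ((M1 × M2) × M3): 20×42 by 42×15 → 20×15, cost 20·42·15 = 12600; cumulative 60480. Total 60480.
Minimum: 53010.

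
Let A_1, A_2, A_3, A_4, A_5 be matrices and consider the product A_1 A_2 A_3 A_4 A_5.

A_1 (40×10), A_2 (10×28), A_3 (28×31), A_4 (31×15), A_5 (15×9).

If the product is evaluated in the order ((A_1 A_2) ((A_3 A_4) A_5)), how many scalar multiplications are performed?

38080

(A_1 A_2): 40×10 by 10×28 → 40×28, cost 40·10·28 = 11200
(A_3 A_4): 28×31 by 31×15 → 28×15, cost 28·31·15 = 13020
((A_3 A_4) A_5): 28×15 by 15×9 → 28×9, cost 28·15·9 = 3780; cumulative 16800
((A_1 A_2) ((A_3 A_4) A_5)): 40×28 by 28×9 → 40×9, cost 40·28·9 = 10080; cumulative 38080
Total: 38080 scalar multiplications.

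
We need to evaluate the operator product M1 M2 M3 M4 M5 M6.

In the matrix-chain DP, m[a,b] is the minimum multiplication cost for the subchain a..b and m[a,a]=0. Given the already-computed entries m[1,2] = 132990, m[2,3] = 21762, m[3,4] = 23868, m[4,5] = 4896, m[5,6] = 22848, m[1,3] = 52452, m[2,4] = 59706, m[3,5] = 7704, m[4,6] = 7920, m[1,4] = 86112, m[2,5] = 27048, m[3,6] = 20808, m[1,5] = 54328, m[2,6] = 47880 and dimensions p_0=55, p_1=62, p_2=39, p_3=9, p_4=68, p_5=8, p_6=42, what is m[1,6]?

m[1,6] = min over k∈[1,5] of m[1,k]+m[k+1,6]+p_{0}·p_k·p_{6}.
k=1: 0 + 47880 + 55·62·42 = 191100; k=2: 132990 + 20808 + 55·39·42 = 243888; k=3: 52452 + 7920 + 55·9·42 = 81162; k=4: 86112 + 22848 + 55·68·42 = 266040; k=5: 54328 + 0 + 55·8·42 = 72808.
Minimum: 72808 at k=5.

72808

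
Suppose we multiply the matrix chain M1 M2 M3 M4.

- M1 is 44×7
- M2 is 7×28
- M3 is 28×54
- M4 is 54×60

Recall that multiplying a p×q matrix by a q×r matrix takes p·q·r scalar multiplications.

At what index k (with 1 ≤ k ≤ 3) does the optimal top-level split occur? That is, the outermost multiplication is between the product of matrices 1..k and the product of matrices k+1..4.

Adjacent pairs: M1M2 = 44·7·28 = 8624; M2M3 = 7·28·54 = 10584; M3M4 = 28·54·60 = 90720.
Length 3: M1..M3: k=1: 0+10584+44·7·54=27216; k=2: 8624+0+44·28·54=75152 → min 27216 | M2..M4: k=2: 0+90720+7·28·60=102480; k=3: 10584+0+7·54·60=33264 → min 33264.
Top-level splits: k=1: (M1..M1)·(M2..M4) → 0+33264+44·7·60 = 51744; k=2: (M1..M2)·(M3..M4) → 8624+90720+44·28·60 = 173264; k=3: (M1..M3)·(M4..M4) → 27216+0+44·54·60 = 169776.
Best split is after M1, i.e. k = 1.

1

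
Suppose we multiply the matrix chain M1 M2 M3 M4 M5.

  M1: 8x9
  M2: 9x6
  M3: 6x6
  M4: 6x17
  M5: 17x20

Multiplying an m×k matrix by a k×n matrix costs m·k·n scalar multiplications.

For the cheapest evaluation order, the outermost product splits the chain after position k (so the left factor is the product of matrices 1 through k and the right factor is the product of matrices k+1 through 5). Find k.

3

Adjacent pairs: M1M2 = 8·9·6 = 432; M2M3 = 9·6·6 = 324; M3M4 = 6·6·17 = 612; M4M5 = 6·17·20 = 2040.
Length 3: M1..M3: k=1: 0+324+8·9·6=756; k=2: 432+0+8·6·6=720 → min 720 | M2..M4: k=2: 0+612+9·6·17=1530; k=3: 324+0+9·6·17=1242 → min 1242 | M3..M5: k=3: 0+2040+6·6·20=2760; k=4: 612+0+6·17·20=2652 → min 2652.
Length 4: M1..M4: k=1: 0+1242+8·9·17=2466; k=2: 432+612+8·6·17=1860; k=3: 720+0+8·6·17=1536 → min 1536 | M2..M5: k=2: 0+2652+9·6·20=3732; k=3: 324+2040+9·6·20=3444; k=4: 1242+0+9·17·20=4302 → min 3444.
Top-level splits: k=1: (M1..M1)·(M2..M5) → 0+3444+8·9·20 = 4884; k=2: (M1..M2)·(M3..M5) → 432+2652+8·6·20 = 4044; k=3: (M1..M3)·(M4..M5) → 720+2040+8·6·20 = 3720; k=4: (M1..M4)·(M5..M5) → 1536+0+8·17·20 = 4256.
Best split is after M3, i.e. k = 3.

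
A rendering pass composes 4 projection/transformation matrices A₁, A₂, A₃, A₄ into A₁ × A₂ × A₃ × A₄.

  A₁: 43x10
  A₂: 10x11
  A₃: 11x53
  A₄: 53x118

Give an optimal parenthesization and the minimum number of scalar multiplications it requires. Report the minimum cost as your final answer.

119110

Adjacent pairs: A₁A₂ = 43·10·11 = 4730; A₂A₃ = 10·11·53 = 5830; A₃A₄ = 11·53·118 = 68794.
Length 3: A₁..A₃: k=1: 0+5830+43·10·53=28620; k=2: 4730+0+43·11·53=29799 → min 28620 | A₂..A₄: k=2: 0+68794+10·11·118=81774; k=3: 5830+0+10·53·118=68370 → min 68370.
Length 4: A₁..A₄: k=1: 0+68370+43·10·118=119110; k=2: 4730+68794+43·11·118=129338; k=3: 28620+0+43·53·118=297542 → min 119110.
Optimal parenthesization: (A₁ × ((A₂ × A₃) × A₄)) with cost 119110.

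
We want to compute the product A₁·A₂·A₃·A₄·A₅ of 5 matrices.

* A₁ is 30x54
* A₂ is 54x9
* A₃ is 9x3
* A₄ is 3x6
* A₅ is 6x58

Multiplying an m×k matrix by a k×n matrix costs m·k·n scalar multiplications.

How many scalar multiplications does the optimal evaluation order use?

Adjacent pairs: A₁A₂ = 30·54·9 = 14580; A₂A₃ = 54·9·3 = 1458; A₃A₄ = 9·3·6 = 162; A₄A₅ = 3·6·58 = 1044.
Length 3: A₁..A₃: k=1: 0+1458+30·54·3=6318; k=2: 14580+0+30·9·3=15390 → min 6318 | A₂..A₄: k=2: 0+162+54·9·6=3078; k=3: 1458+0+54·3·6=2430 → min 2430 | A₃..A₅: k=3: 0+1044+9·3·58=2610; k=4: 162+0+9·6·58=3294 → min 2610.
Length 4: A₁..A₄: k=1: 0+2430+30·54·6=12150; k=2: 14580+162+30·9·6=16362; k=3: 6318+0+30·3·6=6858 → min 6858 | A₂..A₅: k=2: 0+2610+54·9·58=30798; k=3: 1458+1044+54·3·58=11898; k=4: 2430+0+54·6·58=21222 → min 11898.
Length 5: A₁..A₅: k=1: 0+11898+30·54·58=105858; k=2: 14580+2610+30·9·58=32850; k=3: 6318+1044+30·3·58=12582; k=4: 6858+0+30·6·58=17298 → min 12582.
Optimal order: ((A₁·(A₂·A₃))·(A₄·A₅)) with cost 12582.

12582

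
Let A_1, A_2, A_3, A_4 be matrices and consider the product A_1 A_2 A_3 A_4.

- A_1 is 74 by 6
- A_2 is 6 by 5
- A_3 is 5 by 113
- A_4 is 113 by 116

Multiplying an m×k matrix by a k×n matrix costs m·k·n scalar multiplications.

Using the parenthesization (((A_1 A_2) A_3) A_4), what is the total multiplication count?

1014022

(A_1 A_2): 74×6 by 6×5 → 74×5, cost 74·6·5 = 2220
((A_1 A_2) A_3): 74×5 by 5×113 → 74×113, cost 74·5·113 = 41810; cumulative 44030
(((A_1 A_2) A_3) A_4): 74×113 by 113×116 → 74×116, cost 74·113·116 = 969992; cumulative 1014022
Total: 1014022 scalar multiplications.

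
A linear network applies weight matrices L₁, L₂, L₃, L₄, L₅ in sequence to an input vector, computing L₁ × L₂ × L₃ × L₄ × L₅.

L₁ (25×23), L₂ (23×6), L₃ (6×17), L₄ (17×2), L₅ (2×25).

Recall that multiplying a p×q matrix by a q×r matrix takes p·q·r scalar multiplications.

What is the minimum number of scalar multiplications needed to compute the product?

2880

Adjacent pairs: L₁L₂ = 25·23·6 = 3450; L₂L₃ = 23·6·17 = 2346; L₃L₄ = 6·17·2 = 204; L₄L₅ = 17·2·25 = 850.
Length 3: L₁..L₃: k=1: 0+2346+25·23·17=12121; k=2: 3450+0+25·6·17=6000 → min 6000 | L₂..L₄: k=2: 0+204+23·6·2=480; k=3: 2346+0+23·17·2=3128 → min 480 | L₃..L₅: k=3: 0+850+6·17·25=3400; k=4: 204+0+6·2·25=504 → min 504.
Length 4: L₁..L₄: k=1: 0+480+25·23·2=1630; k=2: 3450+204+25·6·2=3954; k=3: 6000+0+25·17·2=6850 → min 1630 | L₂..L₅: k=2: 0+504+23·6·25=3954; k=3: 2346+850+23·17·25=12971; k=4: 480+0+23·2·25=1630 → min 1630.
Length 5: L₁..L₅: k=1: 0+1630+25·23·25=16005; k=2: 3450+504+25·6·25=7704; k=3: 6000+850+25·17·25=17475; k=4: 1630+0+25·2·25=2880 → min 2880.
Optimal order: ((L₁ × (L₂ × (L₃ × L₄))) × L₅) with cost 2880.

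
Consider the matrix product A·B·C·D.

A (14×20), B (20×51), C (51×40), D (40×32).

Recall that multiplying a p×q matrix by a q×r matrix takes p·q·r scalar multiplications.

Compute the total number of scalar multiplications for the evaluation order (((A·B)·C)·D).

60760

(A·B): 14×20 by 20×51 → 14×51, cost 14·20·51 = 14280
((A·B)·C): 14×51 by 51×40 → 14×40, cost 14·51·40 = 28560; cumulative 42840
(((A·B)·C)·D): 14×40 by 40×32 → 14×32, cost 14·40·32 = 17920; cumulative 60760
Total: 60760 scalar multiplications.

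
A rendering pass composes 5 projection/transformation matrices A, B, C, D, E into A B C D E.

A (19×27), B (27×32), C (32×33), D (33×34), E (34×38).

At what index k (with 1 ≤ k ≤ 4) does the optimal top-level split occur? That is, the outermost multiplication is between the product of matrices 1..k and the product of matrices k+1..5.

4

Adjacent pairs: AB = 19·27·32 = 16416; BC = 27·32·33 = 28512; CD = 32·33·34 = 35904; DE = 33·34·38 = 42636.
Length 3: A..C: k=1: 0+28512+19·27·33=45441; k=2: 16416+0+19·32·33=36480 → min 36480 | B..D: k=2: 0+35904+27·32·34=65280; k=3: 28512+0+27·33·34=58806 → min 58806 | C..E: k=3: 0+42636+32·33·38=82764; k=4: 35904+0+32·34·38=77248 → min 77248.
Length 4: A..D: k=1: 0+58806+19·27·34=76248; k=2: 16416+35904+19·32·34=72992; k=3: 36480+0+19·33·34=57798 → min 57798 | B..E: k=2: 0+77248+27·32·38=110080; k=3: 28512+42636+27·33·38=105006; k=4: 58806+0+27·34·38=93690 → min 93690.
Top-level splits: k=1: (A..A)·(B..E) → 0+93690+19·27·38 = 113184; k=2: (A..B)·(C..E) → 16416+77248+19·32·38 = 116768; k=3: (A..C)·(D..E) → 36480+42636+19·33·38 = 102942; k=4: (A..D)·(E..E) → 57798+0+19·34·38 = 82346.
Best split is after D, i.e. k = 4.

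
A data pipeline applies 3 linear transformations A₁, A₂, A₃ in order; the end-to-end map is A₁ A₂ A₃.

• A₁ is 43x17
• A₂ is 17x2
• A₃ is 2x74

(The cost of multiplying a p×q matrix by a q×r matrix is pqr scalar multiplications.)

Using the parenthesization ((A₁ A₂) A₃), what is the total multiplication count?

(A₁ A₂): 43×17 by 17×2 → 43×2, cost 43·17·2 = 1462
((A₁ A₂) A₃): 43×2 by 2×74 → 43×74, cost 43·2·74 = 6364; cumulative 7826
Total: 7826 scalar multiplications.

7826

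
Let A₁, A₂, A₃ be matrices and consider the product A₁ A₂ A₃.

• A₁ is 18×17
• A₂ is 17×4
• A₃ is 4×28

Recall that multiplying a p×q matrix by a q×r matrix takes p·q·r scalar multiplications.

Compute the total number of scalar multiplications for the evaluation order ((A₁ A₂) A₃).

3240

(A₁ A₂): 18×17 by 17×4 → 18×4, cost 18·17·4 = 1224
((A₁ A₂) A₃): 18×4 by 4×28 → 18×28, cost 18·4·28 = 2016; cumulative 3240
Total: 3240 scalar multiplications.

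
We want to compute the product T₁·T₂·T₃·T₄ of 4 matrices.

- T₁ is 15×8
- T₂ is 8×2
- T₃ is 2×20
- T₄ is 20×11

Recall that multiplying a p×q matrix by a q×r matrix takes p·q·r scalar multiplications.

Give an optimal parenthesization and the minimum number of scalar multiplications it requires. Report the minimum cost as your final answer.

1010

Adjacent pairs: T₁T₂ = 15·8·2 = 240; T₂T₃ = 8·2·20 = 320; T₃T₄ = 2·20·11 = 440.
Length 3: T₁..T₃: k=1: 0+320+15·8·20=2720; k=2: 240+0+15·2·20=840 → min 840 | T₂..T₄: k=2: 0+440+8·2·11=616; k=3: 320+0+8·20·11=2080 → min 616.
Length 4: T₁..T₄: k=1: 0+616+15·8·11=1936; k=2: 240+440+15·2·11=1010; k=3: 840+0+15·20·11=4140 → min 1010.
Optimal parenthesization: ((T₁·T₂)·(T₃·T₄)) with cost 1010.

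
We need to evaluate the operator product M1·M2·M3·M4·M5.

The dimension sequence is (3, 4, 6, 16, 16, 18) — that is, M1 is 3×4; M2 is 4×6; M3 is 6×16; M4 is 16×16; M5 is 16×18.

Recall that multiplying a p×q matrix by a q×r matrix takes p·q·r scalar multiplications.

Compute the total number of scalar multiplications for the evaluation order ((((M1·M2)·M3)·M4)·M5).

1992

(M1·M2): 3×4 by 4×6 → 3×6, cost 3·4·6 = 72
((M1·M2)·M3): 3×6 by 6×16 → 3×16, cost 3·6·16 = 288; cumulative 360
(((M1·M2)·M3)·M4): 3×16 by 16×16 → 3×16, cost 3·16·16 = 768; cumulative 1128
((((M1·M2)·M3)·M4)·M5): 3×16 by 16×18 → 3×18, cost 3·16·18 = 864; cumulative 1992
Total: 1992 scalar multiplications.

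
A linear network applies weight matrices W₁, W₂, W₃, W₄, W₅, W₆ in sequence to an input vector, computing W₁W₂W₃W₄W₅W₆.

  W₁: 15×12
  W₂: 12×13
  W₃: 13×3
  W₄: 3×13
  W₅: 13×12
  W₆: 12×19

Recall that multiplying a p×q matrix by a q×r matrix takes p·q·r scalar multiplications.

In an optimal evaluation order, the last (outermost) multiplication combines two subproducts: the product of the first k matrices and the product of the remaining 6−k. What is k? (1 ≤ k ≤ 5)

3

Adjacent pairs: W₁W₂ = 15·12·13 = 2340; W₂W₃ = 12·13·3 = 468; W₃W₄ = 13·3·13 = 507; W₄W₅ = 3·13·12 = 468; W₅W₆ = 13·12·19 = 2964.
Length 3: W₁..W₃: k=1: 0+468+15·12·3=1008; k=2: 2340+0+15·13·3=2925 → min 1008 | W₂..W₄: k=2: 0+507+12·13·13=2535; k=3: 468+0+12·3·13=936 → min 936 | W₃..W₅: k=3: 0+468+13·3·12=936; k=4: 507+0+13·13·12=2535 → min 936 | W₄..W₆: k=4: 0+2964+3·13·19=3705; k=5: 468+0+3·12·19=1152 → min 1152.
Length 4: W₁..W₄: k=1: 0+936+15·12·13=3276; k=2: 2340+507+15·13·13=5382; k=3: 1008+0+15·3·13=1593 → min 1593 | W₂..W₅: k=2: 0+936+12·13·12=2808; k=3: 468+468+12·3·12=1368; k=4: 936+0+12·13·12=2808 → min 1368 | W₃..W₆: k=3: 0+1152+13·3·19=1893; k=4: 507+2964+13·13·19=6682; k=5: 936+0+13·12·19=3900 → min 1893.
Length 5: W₁..W₅: k=1: 0+1368+15·12·12=3528; k=2: 2340+936+15·13·12=5616; k=3: 1008+468+15·3·12=2016; k=4: 1593+0+15·13·12=3933 → min 2016 | W₂..W₆: k=2: 0+1893+12·13·19=4857; k=3: 468+1152+12·3·19=2304; k=4: 936+2964+12·13·19=6864; k=5: 1368+0+12·12·19=4104 → min 2304.
Top-level splits: k=1: (W₁..W₁)·(W₂..W₆) → 0+2304+15·12·19 = 5724; k=2: (W₁..W₂)·(W₃..W₆) → 2340+1893+15·13·19 = 7938; k=3: (W₁..W₃)·(W₄..W₆) → 1008+1152+15·3·19 = 3015; k=4: (W₁..W₄)·(W₅..W₆) → 1593+2964+15·13·19 = 8262; k=5: (W₁..W₅)·(W₆..W₆) → 2016+0+15·12·19 = 5436.
Best split is after W₃, i.e. k = 3.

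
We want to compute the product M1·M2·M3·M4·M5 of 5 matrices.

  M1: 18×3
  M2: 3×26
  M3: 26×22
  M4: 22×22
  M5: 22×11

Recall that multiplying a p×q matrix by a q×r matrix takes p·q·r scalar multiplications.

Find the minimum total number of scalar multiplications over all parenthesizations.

Adjacent pairs: M1M2 = 18·3·26 = 1404; M2M3 = 3·26·22 = 1716; M3M4 = 26·22·22 = 12584; M4M5 = 22·22·11 = 5324.
Length 3: M1..M3: k=1: 0+1716+18·3·22=2904; k=2: 1404+0+18·26·22=11700 → min 2904 | M2..M4: k=2: 0+12584+3·26·22=14300; k=3: 1716+0+3·22·22=3168 → min 3168 | M3..M5: k=3: 0+5324+26·22·11=11616; k=4: 12584+0+26·22·11=18876 → min 11616.
Length 4: M1..M4: k=1: 0+3168+18·3·22=4356; k=2: 1404+12584+18·26·22=24284; k=3: 2904+0+18·22·22=11616 → min 4356 | M2..M5: k=2: 0+11616+3·26·11=12474; k=3: 1716+5324+3·22·11=7766; k=4: 3168+0+3·22·11=3894 → min 3894.
Length 5: M1..M5: k=1: 0+3894+18·3·11=4488; k=2: 1404+11616+18·26·11=18168; k=3: 2904+5324+18·22·11=12584; k=4: 4356+0+18·22·11=8712 → min 4488.
Optimal order: (M1·(((M2·M3)·M4)·M5)) with cost 4488.

4488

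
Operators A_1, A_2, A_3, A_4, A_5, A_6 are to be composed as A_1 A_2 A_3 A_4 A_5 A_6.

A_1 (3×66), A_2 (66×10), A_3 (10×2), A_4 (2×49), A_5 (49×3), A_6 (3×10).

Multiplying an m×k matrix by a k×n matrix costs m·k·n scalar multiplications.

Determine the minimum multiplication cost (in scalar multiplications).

2118

Adjacent pairs: A_1A_2 = 3·66·10 = 1980; A_2A_3 = 66·10·2 = 1320; A_3A_4 = 10·2·49 = 980; A_4A_5 = 2·49·3 = 294; A_5A_6 = 49·3·10 = 1470.
Length 3: A_1..A_3: k=1: 0+1320+3·66·2=1716; k=2: 1980+0+3·10·2=2040 → min 1716 | A_2..A_4: k=2: 0+980+66·10·49=33320; k=3: 1320+0+66·2·49=7788 → min 7788 | A_3..A_5: k=3: 0+294+10·2·3=354; k=4: 980+0+10·49·3=2450 → min 354 | A_4..A_6: k=4: 0+1470+2·49·10=2450; k=5: 294+0+2·3·10=354 → min 354.
Length 4: A_1..A_4: k=1: 0+7788+3·66·49=17490; k=2: 1980+980+3·10·49=4430; k=3: 1716+0+3·2·49=2010 → min 2010 | A_2..A_5: k=2: 0+354+66·10·3=2334; k=3: 1320+294+66·2·3=2010; k=4: 7788+0+66·49·3=17490 → min 2010 | A_3..A_6: k=3: 0+354+10·2·10=554; k=4: 980+1470+10·49·10=7350; k=5: 354+0+10·3·10=654 → min 554.
Length 5: A_1..A_5: k=1: 0+2010+3·66·3=2604; k=2: 1980+354+3·10·3=2424; k=3: 1716+294+3·2·3=2028; k=4: 2010+0+3·49·3=2451 → min 2028 | A_2..A_6: k=2: 0+554+66·10·10=7154; k=3: 1320+354+66·2·10=2994; k=4: 7788+1470+66·49·10=41598; k=5: 2010+0+66·3·10=3990 → min 2994.
Length 6: A_1..A_6: k=1: 0+2994+3·66·10=4974; k=2: 1980+554+3·10·10=2834; k=3: 1716+354+3·2·10=2130; k=4: 2010+1470+3·49·10=4950; k=5: 2028+0+3·3·10=2118 → min 2118.
Optimal order: (((A_1 (A_2 A_3)) (A_4 A_5)) A_6) with cost 2118.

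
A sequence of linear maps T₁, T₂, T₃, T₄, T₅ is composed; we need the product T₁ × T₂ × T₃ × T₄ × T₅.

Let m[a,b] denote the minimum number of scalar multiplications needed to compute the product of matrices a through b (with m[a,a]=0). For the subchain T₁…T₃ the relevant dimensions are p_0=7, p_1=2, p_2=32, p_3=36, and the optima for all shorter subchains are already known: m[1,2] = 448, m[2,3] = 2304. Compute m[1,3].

2808

m[1,3] = min over k∈[1,2] of m[1,k]+m[k+1,3]+p_{0}·p_k·p_{3}.
k=1: 0 + 2304 + 7·2·36 = 2808; k=2: 448 + 0 + 7·32·36 = 8512.
Minimum: 2808 at k=1.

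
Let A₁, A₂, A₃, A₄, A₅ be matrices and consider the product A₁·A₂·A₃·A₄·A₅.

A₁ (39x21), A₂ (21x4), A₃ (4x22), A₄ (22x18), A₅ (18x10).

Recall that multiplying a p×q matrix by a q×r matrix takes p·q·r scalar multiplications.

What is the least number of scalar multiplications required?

Adjacent pairs: A₁A₂ = 39·21·4 = 3276; A₂A₃ = 21·4·22 = 1848; A₃A₄ = 4·22·18 = 1584; A₄A₅ = 22·18·10 = 3960.
Length 3: A₁..A₃: k=1: 0+1848+39·21·22=19866; k=2: 3276+0+39·4·22=6708 → min 6708 | A₂..A₄: k=2: 0+1584+21·4·18=3096; k=3: 1848+0+21·22·18=10164 → min 3096 | A₃..A₅: k=3: 0+3960+4·22·10=4840; k=4: 1584+0+4·18·10=2304 → min 2304.
Length 4: A₁..A₄: k=1: 0+3096+39·21·18=17838; k=2: 3276+1584+39·4·18=7668; k=3: 6708+0+39·22·18=22152 → min 7668 | A₂..A₅: k=2: 0+2304+21·4·10=3144; k=3: 1848+3960+21·22·10=10428; k=4: 3096+0+21·18·10=6876 → min 3144.
Length 5: A₁..A₅: k=1: 0+3144+39·21·10=11334; k=2: 3276+2304+39·4·10=7140; k=3: 6708+3960+39·22·10=19248; k=4: 7668+0+39·18·10=14688 → min 7140.
Optimal order: ((A₁·A₂)·((A₃·A₄)·A₅)) with cost 7140.

7140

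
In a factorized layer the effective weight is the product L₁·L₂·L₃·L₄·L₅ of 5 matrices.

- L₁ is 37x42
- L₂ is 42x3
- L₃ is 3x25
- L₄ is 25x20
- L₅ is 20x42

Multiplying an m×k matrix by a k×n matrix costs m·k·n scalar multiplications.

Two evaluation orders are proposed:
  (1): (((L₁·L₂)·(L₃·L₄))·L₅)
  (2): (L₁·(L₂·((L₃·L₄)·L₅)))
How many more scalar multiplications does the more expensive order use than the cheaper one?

Order (1) = (((L₁·L₂)·(L₃·L₄))·L₅): (L₁·L₂): 37×42 by 42×3 → 37×3, cost 37·42·3 = 4662; (L₃·L₄): 3×25 by 25×20 → 3×20, cost 3·25·20 = 1500; ((L₁·L₂)·(L₃·L₄)): 37×3 by 3×20 → 37×20, cost 37·3·20 = 2220; cumulative 8382; (((L₁·L₂)·(L₃·L₄))·L₅): 37×20 by 20×42 → 37×42, cost 37·20·42 = 31080; cumulative 39462. Total 39462.
Order (2) = (L₁·(L₂·((L₃·L₄)·L₅))): (L₃·L₄): 3×25 by 25×20 → 3×20, cost 3·25·20 = 1500; ((L₃·L₄)·L₅): 3×20 by 20×42 → 3×42, cost 3·20·42 = 2520; cumulative 4020; (L₂·((L₃·L₄)·L₅)): 42×3 by 3×42 → 42×42, cost 42·3·42 = 5292; cumulative 9312; (L₁·(L₂·((L₃·L₄)·L₅))): 37×42 by 42×42 → 37×42, cost 37·42·42 = 65268; cumulative 74580. Total 74580.
Difference: |39462 − 74580| = 35118.

35118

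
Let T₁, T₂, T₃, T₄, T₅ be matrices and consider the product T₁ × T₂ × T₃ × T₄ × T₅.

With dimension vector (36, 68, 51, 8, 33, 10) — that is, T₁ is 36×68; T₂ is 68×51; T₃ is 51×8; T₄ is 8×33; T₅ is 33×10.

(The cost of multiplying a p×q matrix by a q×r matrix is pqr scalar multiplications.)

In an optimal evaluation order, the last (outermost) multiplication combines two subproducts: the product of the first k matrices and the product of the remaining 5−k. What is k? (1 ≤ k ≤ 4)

3

Adjacent pairs: T₁T₂ = 36·68·51 = 124848; T₂T₃ = 68·51·8 = 27744; T₃T₄ = 51·8·33 = 13464; T₄T₅ = 8·33·10 = 2640.
Length 3: T₁..T₃: k=1: 0+27744+36·68·8=47328; k=2: 124848+0+36·51·8=139536 → min 47328 | T₂..T₄: k=2: 0+13464+68·51·33=127908; k=3: 27744+0+68·8·33=45696 → min 45696 | T₃..T₅: k=3: 0+2640+51·8·10=6720; k=4: 13464+0+51·33·10=30294 → min 6720.
Length 4: T₁..T₄: k=1: 0+45696+36·68·33=126480; k=2: 124848+13464+36·51·33=198900; k=3: 47328+0+36·8·33=56832 → min 56832 | T₂..T₅: k=2: 0+6720+68·51·10=41400; k=3: 27744+2640+68·8·10=35824; k=4: 45696+0+68·33·10=68136 → min 35824.
Top-level splits: k=1: (T₁..T₁)·(T₂..T₅) → 0+35824+36·68·10 = 60304; k=2: (T₁..T₂)·(T₃..T₅) → 124848+6720+36·51·10 = 149928; k=3: (T₁..T₃)·(T₄..T₅) → 47328+2640+36·8·10 = 52848; k=4: (T₁..T₄)·(T₅..T₅) → 56832+0+36·33·10 = 68712.
Best split is after T₃, i.e. k = 3.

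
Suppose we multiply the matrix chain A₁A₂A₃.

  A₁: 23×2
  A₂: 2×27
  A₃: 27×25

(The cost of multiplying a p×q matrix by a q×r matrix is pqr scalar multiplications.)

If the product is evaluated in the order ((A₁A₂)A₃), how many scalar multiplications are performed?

(A₁A₂): 23×2 by 2×27 → 23×27, cost 23·2·27 = 1242
((A₁A₂)A₃): 23×27 by 27×25 → 23×25, cost 23·27·25 = 15525; cumulative 16767
Total: 16767 scalar multiplications.

16767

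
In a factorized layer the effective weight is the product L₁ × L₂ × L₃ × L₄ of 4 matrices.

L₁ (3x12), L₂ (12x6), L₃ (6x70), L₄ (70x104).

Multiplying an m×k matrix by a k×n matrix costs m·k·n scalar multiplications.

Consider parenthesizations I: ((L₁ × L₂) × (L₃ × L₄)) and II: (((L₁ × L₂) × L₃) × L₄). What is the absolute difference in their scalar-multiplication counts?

Order I = ((L₁ × L₂) × (L₃ × L₄)): (L₁ × L₂): 3×12 by 12×6 → 3×6, cost 3·12·6 = 216; (L₃ × L₄): 6×70 by 70×104 → 6×104, cost 6·70·104 = 43680; ((L₁ × L₂) × (L₃ × L₄)): 3×6 by 6×104 → 3×104, cost 3·6·104 = 1872; cumulative 45768. Total 45768.
Order II = (((L₁ × L₂) × L₃) × L₄): (L₁ × L₂): 3×12 by 12×6 → 3×6, cost 3·12·6 = 216; ((L₁ × L₂) × L₃): 3×6 by 6×70 → 3×70, cost 3·6·70 = 1260; cumulative 1476; (((L₁ × L₂) × L₃) × L₄): 3×70 by 70×104 → 3×104, cost 3·70·104 = 21840; cumulative 23316. Total 23316.
Difference: |45768 − 23316| = 22452.

22452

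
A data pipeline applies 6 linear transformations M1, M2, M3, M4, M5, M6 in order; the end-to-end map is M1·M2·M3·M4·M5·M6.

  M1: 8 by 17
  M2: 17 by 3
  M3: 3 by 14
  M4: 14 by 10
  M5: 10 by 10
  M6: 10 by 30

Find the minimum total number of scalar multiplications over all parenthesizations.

Adjacent pairs: M1M2 = 8·17·3 = 408; M2M3 = 17·3·14 = 714; M3M4 = 3·14·10 = 420; M4M5 = 14·10·10 = 1400; M5M6 = 10·10·30 = 3000.
Length 3: M1..M3: k=1: 0+714+8·17·14=2618; k=2: 408+0+8·3·14=744 → min 744 | M2..M4: k=2: 0+420+17·3·10=930; k=3: 714+0+17·14·10=3094 → min 930 | M3..M5: k=3: 0+1400+3·14·10=1820; k=4: 420+0+3·10·10=720 → min 720 | M4..M6: k=4: 0+3000+14·10·30=7200; k=5: 1400+0+14·10·30=5600 → min 5600.
Length 4: M1..M4: k=1: 0+930+8·17·10=2290; k=2: 408+420+8·3·10=1068; k=3: 744+0+8·14·10=1864 → min 1068 | M2..M5: k=2: 0+720+17·3·10=1230; k=3: 714+1400+17·14·10=4494; k=4: 930+0+17·10·10=2630 → min 1230 | M3..M6: k=3: 0+5600+3·14·30=6860; k=4: 420+3000+3·10·30=4320; k=5: 720+0+3·10·30=1620 → min 1620.
Length 5: M1..M5: k=1: 0+1230+8·17·10=2590; k=2: 408+720+8·3·10=1368; k=3: 744+1400+8·14·10=3264; k=4: 1068+0+8·10·10=1868 → min 1368 | M2..M6: k=2: 0+1620+17·3·30=3150; k=3: 714+5600+17·14·30=13454; k=4: 930+3000+17·10·30=9030; k=5: 1230+0+17·10·30=6330 → min 3150.
Length 6: M1..M6: k=1: 0+3150+8·17·30=7230; k=2: 408+1620+8·3·30=2748; k=3: 744+5600+8·14·30=9704; k=4: 1068+3000+8·10·30=6468; k=5: 1368+0+8·10·30=3768 → min 2748.
Optimal order: ((M1·M2)·(((M3·M4)·M5)·M6)) with cost 2748.

2748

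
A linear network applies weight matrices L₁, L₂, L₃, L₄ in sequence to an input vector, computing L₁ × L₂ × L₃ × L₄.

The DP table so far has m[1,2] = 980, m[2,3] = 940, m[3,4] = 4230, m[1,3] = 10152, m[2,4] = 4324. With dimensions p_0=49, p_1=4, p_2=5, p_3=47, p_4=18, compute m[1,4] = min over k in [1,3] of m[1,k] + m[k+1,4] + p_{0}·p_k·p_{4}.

m[1,4] = min over k∈[1,3] of m[1,k]+m[k+1,4]+p_{0}·p_k·p_{4}.
k=1: 0 + 4324 + 49·4·18 = 7852; k=2: 980 + 4230 + 49·5·18 = 9620; k=3: 10152 + 0 + 49·47·18 = 51606.
Minimum: 7852 at k=1.

7852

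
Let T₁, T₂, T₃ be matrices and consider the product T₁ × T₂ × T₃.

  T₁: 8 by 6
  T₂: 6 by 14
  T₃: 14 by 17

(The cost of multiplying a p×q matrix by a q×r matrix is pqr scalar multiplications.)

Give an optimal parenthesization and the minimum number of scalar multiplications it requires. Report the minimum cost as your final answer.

2244

(T₁ × (T₂ × T₃)): cost 2244.
((T₁ × T₂) × T₃): cost 2576.
Optimal: (T₁ × (T₂ × T₃)) with cost 2244.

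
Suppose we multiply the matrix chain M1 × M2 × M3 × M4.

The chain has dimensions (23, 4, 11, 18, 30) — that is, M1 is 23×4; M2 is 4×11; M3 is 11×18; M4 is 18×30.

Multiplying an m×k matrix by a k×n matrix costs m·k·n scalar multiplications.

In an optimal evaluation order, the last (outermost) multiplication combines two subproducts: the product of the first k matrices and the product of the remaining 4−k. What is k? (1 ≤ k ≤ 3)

Adjacent pairs: M1M2 = 23·4·11 = 1012; M2M3 = 4·11·18 = 792; M3M4 = 11·18·30 = 5940.
Length 3: M1..M3: k=1: 0+792+23·4·18=2448; k=2: 1012+0+23·11·18=5566 → min 2448 | M2..M4: k=2: 0+5940+4·11·30=7260; k=3: 792+0+4·18·30=2952 → min 2952.
Top-level splits: k=1: (M1..M1)·(M2..M4) → 0+2952+23·4·30 = 5712; k=2: (M1..M2)·(M3..M4) → 1012+5940+23·11·30 = 14542; k=3: (M1..M3)·(M4..M4) → 2448+0+23·18·30 = 14868.
Best split is after M1, i.e. k = 1.

1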